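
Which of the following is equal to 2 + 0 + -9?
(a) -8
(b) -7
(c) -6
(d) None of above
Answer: b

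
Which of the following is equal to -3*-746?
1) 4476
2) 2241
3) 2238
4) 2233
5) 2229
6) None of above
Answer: 3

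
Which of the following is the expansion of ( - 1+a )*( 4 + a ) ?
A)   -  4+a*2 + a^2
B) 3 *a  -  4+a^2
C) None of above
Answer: B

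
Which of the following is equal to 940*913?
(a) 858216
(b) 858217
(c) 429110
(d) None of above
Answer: d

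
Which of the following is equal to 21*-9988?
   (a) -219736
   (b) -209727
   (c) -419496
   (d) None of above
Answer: d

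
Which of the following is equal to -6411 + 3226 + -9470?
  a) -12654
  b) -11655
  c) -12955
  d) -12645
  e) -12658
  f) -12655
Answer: f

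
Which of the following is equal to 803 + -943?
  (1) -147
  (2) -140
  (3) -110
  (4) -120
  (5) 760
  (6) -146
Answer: 2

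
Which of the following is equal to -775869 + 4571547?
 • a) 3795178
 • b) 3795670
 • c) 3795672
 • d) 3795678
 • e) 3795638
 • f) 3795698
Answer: d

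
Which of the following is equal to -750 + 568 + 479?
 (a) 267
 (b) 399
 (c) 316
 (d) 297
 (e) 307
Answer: d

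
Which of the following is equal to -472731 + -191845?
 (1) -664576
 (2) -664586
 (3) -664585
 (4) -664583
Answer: 1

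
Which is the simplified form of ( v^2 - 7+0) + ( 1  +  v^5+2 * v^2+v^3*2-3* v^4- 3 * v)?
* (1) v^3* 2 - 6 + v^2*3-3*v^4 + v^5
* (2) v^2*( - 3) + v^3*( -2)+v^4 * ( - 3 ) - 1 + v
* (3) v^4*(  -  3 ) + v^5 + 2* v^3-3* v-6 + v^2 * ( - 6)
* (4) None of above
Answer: 4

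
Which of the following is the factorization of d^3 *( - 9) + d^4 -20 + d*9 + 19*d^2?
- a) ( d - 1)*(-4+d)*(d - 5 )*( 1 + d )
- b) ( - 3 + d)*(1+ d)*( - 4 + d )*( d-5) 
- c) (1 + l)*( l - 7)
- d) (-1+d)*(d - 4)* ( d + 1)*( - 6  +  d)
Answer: a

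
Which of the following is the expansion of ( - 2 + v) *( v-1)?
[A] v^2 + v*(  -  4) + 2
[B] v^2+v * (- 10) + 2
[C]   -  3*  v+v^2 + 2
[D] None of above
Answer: C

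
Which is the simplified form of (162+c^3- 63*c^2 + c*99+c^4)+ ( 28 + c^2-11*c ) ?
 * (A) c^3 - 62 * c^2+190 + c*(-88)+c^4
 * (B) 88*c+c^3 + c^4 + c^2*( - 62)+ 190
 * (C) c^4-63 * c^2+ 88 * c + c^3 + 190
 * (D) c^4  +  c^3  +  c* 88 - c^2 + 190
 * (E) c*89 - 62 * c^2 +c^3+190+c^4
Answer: B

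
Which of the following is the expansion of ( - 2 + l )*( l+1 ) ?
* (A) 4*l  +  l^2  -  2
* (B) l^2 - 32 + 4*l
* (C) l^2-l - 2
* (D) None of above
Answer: C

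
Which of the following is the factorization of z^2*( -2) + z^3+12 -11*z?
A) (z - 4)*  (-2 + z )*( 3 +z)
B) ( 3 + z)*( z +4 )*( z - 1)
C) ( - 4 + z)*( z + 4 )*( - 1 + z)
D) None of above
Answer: D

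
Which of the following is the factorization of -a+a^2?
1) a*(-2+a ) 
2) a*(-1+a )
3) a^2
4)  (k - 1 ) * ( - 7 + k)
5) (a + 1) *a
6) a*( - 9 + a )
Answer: 2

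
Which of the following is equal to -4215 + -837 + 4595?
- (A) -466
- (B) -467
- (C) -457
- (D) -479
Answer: C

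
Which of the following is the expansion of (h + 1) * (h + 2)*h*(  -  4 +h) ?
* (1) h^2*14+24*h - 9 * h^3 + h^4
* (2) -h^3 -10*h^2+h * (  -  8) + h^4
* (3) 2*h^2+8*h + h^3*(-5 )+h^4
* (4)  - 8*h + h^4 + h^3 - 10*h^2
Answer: 2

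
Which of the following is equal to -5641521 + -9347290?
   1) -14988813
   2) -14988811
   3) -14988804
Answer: 2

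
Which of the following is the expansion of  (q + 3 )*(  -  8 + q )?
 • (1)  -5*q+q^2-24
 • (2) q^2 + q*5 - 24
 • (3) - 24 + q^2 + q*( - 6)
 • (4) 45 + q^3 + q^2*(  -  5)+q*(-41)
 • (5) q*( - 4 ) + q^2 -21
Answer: 1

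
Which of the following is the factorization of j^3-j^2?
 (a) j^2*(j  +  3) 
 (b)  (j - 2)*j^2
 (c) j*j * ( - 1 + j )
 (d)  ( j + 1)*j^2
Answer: c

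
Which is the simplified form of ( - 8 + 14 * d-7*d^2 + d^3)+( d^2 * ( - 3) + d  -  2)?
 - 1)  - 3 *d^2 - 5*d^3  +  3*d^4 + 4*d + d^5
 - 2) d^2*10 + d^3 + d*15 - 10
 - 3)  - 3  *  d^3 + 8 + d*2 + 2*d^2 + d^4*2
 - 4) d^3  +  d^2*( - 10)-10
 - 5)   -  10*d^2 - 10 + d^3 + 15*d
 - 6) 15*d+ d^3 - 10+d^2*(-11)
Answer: 5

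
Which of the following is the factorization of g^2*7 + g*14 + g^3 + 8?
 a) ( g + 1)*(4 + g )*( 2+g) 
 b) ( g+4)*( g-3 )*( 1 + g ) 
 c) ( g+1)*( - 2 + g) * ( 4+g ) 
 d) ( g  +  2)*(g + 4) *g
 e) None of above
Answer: a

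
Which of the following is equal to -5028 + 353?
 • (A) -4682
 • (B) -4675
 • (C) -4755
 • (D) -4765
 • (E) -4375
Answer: B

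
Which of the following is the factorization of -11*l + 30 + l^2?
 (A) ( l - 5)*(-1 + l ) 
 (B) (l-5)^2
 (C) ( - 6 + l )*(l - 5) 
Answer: C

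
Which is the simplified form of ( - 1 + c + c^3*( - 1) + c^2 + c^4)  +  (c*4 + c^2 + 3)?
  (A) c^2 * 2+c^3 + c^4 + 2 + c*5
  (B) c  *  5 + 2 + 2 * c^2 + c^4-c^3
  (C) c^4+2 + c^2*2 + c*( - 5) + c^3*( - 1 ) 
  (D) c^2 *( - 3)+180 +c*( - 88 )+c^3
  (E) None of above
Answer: B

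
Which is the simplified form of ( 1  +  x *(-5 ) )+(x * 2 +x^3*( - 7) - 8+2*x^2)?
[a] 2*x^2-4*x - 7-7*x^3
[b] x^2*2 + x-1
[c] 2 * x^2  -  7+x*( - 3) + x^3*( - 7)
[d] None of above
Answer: c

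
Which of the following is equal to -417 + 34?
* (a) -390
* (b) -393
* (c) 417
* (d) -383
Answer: d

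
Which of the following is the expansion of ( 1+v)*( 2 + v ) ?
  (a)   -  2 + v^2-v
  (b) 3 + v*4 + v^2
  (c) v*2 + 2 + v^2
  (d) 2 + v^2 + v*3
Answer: d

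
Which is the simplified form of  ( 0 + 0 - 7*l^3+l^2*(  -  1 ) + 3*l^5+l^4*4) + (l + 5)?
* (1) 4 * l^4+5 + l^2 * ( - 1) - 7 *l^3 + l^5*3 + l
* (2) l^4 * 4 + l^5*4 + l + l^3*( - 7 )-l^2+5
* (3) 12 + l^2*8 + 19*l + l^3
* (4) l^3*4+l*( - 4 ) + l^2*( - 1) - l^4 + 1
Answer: 1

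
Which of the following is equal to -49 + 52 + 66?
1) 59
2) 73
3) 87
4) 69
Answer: 4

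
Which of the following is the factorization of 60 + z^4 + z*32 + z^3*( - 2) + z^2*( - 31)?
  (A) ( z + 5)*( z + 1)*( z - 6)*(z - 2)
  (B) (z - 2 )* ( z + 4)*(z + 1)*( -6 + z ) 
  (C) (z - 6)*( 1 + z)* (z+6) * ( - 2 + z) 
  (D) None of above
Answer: A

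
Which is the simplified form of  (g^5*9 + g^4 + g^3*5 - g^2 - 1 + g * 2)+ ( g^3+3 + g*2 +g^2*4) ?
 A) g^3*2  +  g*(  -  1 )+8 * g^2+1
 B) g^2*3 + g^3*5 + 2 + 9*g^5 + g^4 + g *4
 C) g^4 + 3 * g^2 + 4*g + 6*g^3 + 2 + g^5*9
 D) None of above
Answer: C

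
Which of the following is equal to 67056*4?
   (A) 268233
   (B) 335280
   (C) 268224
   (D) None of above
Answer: C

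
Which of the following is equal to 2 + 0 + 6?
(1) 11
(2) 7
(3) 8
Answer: 3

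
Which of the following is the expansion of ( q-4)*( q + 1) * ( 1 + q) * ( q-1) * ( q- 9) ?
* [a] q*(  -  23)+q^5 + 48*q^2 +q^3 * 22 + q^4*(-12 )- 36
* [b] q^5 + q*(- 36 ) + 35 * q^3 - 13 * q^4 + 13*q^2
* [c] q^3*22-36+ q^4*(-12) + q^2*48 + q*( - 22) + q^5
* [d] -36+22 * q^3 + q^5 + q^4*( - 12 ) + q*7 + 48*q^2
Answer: a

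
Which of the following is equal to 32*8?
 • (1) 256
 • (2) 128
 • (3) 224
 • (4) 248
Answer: 1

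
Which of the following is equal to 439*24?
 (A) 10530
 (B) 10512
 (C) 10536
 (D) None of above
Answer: C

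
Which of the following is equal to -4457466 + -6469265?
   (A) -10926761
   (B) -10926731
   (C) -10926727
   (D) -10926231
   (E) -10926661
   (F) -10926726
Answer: B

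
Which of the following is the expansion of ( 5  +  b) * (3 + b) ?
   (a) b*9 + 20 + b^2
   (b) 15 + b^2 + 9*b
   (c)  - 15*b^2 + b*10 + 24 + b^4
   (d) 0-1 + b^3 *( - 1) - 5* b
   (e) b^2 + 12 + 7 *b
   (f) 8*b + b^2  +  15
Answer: f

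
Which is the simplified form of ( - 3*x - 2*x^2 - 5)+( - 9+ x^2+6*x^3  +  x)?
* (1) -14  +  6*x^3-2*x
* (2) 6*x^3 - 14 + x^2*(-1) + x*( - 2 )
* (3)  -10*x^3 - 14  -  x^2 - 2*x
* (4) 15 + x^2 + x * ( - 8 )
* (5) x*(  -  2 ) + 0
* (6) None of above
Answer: 2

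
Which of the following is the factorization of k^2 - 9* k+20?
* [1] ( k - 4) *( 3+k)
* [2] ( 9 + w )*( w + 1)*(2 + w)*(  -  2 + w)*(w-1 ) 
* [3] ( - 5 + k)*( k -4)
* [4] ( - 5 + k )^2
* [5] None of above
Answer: 3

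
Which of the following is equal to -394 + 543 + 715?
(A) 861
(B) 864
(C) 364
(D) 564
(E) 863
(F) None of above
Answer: B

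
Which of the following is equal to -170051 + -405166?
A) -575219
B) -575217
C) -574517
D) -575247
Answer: B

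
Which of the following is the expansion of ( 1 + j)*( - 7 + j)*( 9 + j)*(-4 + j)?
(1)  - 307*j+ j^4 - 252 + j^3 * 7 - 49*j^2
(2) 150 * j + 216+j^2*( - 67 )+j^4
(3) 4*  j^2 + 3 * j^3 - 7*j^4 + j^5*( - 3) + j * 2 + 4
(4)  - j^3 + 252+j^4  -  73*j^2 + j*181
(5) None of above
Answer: 4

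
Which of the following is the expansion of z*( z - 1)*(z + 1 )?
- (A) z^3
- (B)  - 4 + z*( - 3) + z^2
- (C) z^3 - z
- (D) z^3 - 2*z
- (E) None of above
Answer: C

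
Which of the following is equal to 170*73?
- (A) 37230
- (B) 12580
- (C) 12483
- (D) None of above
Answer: D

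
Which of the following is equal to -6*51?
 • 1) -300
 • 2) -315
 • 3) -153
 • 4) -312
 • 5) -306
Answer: 5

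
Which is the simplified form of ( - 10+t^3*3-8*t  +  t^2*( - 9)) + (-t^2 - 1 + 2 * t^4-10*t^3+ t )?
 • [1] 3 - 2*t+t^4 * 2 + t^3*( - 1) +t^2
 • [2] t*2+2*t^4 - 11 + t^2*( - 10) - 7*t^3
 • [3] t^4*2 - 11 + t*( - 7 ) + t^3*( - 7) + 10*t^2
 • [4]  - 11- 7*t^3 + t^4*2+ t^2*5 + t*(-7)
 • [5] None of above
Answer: 5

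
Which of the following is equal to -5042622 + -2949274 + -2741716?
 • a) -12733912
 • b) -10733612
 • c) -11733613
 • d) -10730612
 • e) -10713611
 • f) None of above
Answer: b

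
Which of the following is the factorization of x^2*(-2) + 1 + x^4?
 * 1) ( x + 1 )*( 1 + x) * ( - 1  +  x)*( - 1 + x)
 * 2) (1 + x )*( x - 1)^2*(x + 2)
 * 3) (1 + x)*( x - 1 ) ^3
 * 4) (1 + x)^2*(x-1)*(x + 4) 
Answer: 1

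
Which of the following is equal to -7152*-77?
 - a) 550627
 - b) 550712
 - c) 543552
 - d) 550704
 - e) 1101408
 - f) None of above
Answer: d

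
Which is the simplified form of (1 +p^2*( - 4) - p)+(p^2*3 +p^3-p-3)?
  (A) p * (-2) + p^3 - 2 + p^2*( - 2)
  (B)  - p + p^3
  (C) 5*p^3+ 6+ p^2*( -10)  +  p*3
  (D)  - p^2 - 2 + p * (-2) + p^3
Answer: D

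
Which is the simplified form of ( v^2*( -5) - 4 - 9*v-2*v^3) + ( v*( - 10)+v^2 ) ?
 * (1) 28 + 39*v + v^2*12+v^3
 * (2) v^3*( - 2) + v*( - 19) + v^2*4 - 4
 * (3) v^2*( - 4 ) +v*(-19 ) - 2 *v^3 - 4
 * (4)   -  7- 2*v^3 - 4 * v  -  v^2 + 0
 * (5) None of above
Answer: 3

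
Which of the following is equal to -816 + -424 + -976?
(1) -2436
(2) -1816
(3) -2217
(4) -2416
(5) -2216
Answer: 5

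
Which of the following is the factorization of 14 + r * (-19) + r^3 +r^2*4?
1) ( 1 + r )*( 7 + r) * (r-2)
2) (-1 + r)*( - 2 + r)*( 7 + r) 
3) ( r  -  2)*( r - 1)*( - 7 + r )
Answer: 2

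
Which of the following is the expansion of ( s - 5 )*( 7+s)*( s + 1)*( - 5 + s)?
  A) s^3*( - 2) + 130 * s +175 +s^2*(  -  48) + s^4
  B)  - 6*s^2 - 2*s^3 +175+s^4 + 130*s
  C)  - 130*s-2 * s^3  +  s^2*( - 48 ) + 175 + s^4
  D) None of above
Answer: A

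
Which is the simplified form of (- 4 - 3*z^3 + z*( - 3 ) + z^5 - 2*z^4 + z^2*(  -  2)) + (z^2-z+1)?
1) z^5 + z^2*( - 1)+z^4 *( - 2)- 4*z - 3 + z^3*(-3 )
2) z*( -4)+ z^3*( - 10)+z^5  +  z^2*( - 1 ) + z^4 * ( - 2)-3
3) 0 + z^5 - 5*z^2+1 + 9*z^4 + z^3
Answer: 1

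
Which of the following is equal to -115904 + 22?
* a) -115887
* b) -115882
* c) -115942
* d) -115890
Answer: b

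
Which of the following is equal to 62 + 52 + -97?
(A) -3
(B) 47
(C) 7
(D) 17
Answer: D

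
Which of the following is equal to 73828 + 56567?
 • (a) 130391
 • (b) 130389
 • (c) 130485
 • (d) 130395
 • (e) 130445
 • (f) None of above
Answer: d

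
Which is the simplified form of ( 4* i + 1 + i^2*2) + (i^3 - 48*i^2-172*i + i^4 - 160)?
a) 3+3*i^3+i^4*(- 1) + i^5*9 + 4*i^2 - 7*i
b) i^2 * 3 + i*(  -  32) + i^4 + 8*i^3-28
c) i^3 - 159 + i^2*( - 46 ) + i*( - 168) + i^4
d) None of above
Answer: c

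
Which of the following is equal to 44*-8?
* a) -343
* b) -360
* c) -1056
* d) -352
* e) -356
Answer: d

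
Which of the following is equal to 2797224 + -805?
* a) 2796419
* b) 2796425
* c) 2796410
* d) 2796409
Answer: a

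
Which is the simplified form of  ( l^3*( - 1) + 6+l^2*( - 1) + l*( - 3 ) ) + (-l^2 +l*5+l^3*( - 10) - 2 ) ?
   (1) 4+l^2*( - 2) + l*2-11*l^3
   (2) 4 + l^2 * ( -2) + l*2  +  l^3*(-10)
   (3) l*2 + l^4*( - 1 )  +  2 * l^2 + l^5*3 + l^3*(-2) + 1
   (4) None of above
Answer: 1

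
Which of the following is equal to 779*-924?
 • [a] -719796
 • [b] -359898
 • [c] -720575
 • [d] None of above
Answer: a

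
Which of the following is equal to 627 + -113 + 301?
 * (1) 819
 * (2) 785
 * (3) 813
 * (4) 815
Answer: 4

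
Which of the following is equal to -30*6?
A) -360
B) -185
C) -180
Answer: C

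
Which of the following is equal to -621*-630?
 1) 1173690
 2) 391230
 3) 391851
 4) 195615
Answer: 2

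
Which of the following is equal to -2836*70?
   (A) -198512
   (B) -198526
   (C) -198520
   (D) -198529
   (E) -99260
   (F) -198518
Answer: C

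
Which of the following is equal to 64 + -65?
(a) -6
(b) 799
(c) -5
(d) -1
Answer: d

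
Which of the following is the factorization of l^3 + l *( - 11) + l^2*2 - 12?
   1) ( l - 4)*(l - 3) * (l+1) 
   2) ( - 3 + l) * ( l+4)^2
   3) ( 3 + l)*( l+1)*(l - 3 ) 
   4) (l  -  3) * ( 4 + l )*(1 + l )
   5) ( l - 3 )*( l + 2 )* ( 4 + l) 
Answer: 4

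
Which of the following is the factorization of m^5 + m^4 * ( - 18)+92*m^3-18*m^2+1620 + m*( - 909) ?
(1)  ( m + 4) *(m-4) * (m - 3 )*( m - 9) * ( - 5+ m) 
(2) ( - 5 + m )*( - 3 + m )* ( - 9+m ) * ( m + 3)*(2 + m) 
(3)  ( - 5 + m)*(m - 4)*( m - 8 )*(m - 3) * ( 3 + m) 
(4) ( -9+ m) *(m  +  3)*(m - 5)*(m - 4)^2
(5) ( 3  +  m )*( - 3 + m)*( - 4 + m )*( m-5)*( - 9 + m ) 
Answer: 5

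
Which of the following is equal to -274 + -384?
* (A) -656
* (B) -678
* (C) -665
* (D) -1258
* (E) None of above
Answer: E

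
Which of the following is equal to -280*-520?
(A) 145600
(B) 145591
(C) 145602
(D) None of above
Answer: A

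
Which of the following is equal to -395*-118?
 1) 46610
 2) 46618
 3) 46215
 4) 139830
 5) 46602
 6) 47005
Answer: 1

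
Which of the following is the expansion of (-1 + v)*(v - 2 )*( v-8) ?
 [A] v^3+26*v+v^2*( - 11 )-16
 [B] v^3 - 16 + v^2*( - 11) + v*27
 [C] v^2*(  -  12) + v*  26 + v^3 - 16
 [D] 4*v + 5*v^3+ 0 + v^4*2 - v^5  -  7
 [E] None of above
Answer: A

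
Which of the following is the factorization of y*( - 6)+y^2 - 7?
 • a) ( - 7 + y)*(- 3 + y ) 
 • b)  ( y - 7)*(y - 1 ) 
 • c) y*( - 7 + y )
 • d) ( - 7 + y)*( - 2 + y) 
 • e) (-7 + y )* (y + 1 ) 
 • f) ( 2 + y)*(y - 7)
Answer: e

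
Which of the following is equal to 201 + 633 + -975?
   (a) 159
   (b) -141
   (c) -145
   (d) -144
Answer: b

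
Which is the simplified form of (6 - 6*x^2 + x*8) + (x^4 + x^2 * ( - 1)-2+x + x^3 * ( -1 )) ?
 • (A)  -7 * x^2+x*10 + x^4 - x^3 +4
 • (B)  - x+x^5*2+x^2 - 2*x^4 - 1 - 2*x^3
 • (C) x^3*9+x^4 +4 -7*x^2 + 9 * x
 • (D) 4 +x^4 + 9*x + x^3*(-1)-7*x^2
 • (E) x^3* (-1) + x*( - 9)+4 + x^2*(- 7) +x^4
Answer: D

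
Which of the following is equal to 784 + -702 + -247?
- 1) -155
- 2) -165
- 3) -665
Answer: 2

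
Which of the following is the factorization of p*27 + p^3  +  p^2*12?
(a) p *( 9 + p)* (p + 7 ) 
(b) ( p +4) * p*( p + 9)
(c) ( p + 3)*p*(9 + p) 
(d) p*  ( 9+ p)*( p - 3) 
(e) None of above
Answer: c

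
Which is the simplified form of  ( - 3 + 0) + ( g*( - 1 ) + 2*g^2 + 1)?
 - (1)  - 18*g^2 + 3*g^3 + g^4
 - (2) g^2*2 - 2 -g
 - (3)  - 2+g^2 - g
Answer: 2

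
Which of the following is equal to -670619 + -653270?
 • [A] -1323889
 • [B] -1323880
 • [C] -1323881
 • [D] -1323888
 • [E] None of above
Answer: A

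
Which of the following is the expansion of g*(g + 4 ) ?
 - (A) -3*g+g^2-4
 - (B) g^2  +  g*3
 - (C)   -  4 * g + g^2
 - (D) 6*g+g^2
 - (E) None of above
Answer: E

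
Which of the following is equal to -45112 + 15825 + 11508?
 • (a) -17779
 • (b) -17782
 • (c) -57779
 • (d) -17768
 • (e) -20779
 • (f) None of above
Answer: a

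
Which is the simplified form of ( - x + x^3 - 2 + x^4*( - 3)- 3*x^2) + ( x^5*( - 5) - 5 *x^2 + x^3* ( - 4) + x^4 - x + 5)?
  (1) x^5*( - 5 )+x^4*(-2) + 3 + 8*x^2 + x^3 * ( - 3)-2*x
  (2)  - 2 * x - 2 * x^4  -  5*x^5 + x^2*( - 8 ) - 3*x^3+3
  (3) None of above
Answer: 2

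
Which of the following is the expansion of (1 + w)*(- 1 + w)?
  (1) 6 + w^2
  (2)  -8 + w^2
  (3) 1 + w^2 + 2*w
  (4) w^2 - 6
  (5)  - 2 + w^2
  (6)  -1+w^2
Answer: 6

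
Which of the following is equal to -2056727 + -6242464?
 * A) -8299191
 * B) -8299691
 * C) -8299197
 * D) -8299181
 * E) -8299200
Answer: A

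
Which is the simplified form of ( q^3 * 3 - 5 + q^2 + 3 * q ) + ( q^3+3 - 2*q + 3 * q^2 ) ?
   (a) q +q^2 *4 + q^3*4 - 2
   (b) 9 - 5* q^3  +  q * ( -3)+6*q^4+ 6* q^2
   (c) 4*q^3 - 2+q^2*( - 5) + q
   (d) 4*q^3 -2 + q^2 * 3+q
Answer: a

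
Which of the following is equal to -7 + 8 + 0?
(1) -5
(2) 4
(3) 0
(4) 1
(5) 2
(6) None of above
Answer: 4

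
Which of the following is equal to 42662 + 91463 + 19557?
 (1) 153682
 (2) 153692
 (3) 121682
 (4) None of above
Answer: 1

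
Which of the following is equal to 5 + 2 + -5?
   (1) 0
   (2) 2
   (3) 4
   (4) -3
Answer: 2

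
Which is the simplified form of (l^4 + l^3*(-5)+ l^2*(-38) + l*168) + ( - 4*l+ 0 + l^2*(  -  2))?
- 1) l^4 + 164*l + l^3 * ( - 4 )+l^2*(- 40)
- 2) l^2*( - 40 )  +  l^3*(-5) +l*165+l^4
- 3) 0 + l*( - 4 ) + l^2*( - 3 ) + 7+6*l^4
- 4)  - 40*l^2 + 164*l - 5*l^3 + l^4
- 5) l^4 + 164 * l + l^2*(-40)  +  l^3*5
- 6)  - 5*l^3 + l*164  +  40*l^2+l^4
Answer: 4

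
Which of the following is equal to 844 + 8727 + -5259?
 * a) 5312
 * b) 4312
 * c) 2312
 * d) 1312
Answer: b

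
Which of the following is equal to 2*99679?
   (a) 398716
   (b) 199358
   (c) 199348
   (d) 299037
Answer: b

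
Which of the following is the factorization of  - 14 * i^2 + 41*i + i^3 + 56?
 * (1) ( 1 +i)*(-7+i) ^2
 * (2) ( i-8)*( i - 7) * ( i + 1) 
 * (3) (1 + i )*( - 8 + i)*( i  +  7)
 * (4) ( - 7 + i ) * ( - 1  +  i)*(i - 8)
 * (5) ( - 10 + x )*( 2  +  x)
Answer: 2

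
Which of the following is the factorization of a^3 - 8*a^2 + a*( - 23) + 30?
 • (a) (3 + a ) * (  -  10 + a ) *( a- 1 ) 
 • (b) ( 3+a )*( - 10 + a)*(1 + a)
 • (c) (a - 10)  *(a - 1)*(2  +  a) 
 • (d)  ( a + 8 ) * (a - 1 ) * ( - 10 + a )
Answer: a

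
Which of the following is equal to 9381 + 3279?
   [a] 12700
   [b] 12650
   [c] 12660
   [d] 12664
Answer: c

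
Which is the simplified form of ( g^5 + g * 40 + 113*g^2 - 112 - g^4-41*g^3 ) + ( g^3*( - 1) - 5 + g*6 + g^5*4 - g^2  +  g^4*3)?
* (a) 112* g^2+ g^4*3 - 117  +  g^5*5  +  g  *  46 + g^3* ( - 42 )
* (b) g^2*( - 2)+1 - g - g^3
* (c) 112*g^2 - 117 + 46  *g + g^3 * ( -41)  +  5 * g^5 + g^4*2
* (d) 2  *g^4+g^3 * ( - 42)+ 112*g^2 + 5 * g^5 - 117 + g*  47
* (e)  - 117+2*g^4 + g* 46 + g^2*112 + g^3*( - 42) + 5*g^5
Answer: e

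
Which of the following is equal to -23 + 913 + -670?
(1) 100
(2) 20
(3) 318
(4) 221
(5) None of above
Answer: 5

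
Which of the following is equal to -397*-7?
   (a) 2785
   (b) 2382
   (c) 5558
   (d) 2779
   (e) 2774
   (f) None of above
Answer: d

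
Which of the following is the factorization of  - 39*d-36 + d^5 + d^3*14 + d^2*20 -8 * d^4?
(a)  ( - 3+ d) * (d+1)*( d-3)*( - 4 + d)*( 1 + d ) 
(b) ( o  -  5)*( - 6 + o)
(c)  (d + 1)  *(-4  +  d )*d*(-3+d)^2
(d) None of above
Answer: a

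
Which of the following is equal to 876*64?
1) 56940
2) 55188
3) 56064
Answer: 3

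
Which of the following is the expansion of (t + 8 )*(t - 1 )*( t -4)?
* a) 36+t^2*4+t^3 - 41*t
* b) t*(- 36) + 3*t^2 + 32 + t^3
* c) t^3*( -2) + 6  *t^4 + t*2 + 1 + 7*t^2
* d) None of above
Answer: b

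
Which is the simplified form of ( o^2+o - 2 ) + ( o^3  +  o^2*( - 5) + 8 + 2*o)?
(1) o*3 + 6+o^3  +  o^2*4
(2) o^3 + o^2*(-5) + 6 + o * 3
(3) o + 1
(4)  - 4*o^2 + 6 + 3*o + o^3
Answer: 4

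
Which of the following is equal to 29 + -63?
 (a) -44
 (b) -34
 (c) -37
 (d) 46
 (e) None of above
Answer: b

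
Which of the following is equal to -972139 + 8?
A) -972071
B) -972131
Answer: B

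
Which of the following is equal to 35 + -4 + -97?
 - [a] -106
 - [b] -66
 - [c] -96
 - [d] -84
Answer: b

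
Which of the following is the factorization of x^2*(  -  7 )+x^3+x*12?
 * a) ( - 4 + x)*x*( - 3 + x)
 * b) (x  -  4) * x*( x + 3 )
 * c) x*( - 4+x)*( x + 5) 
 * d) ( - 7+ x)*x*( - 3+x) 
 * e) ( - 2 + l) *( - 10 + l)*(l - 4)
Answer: a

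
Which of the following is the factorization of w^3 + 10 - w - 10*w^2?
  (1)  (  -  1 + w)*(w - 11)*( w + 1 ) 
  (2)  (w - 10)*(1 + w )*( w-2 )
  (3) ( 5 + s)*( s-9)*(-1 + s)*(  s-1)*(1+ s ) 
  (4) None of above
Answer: 4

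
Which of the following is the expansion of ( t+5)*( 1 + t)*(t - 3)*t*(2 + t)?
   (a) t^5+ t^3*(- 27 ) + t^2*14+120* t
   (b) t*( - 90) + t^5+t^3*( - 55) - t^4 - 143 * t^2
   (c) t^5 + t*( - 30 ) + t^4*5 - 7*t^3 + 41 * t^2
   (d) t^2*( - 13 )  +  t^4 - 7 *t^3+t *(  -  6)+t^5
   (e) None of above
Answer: e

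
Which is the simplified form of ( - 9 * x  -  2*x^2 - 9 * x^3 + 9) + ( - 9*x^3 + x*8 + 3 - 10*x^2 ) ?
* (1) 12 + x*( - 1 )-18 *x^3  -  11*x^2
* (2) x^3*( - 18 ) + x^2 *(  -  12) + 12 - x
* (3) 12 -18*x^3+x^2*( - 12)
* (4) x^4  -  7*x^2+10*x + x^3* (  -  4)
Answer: 2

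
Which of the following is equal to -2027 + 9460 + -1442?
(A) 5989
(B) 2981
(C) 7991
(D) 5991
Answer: D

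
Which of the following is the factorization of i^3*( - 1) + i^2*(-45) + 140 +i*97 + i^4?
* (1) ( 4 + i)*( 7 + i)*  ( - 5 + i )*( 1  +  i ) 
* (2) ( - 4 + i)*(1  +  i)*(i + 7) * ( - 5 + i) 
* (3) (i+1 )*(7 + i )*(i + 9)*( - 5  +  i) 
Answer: 2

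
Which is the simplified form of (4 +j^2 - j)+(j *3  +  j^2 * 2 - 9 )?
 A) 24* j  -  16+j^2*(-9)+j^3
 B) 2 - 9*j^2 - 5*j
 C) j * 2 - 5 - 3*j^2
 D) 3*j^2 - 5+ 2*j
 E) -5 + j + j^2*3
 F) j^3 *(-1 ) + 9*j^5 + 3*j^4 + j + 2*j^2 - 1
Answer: D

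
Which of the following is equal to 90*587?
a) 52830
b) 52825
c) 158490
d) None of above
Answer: a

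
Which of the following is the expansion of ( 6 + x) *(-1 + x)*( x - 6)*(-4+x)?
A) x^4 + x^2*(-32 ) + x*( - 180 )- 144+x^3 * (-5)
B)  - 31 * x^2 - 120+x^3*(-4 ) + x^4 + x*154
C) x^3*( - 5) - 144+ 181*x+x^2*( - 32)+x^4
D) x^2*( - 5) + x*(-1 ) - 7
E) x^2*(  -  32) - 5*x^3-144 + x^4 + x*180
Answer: E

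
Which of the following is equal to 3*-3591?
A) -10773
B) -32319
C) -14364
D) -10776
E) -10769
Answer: A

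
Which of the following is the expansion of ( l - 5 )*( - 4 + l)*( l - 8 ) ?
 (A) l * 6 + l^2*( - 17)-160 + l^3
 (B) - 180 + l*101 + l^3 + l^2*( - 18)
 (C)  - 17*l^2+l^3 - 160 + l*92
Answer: C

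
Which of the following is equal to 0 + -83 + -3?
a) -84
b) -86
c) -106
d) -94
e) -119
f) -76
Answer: b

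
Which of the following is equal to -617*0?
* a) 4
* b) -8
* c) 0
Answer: c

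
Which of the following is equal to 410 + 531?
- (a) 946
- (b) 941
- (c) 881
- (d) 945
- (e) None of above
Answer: b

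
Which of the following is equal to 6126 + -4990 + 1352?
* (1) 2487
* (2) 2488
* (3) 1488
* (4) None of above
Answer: 2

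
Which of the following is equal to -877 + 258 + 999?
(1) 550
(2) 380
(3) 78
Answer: 2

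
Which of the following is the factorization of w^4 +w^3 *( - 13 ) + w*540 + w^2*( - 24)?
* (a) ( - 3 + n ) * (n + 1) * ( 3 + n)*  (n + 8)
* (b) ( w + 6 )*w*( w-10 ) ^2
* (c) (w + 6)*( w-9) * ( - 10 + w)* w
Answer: c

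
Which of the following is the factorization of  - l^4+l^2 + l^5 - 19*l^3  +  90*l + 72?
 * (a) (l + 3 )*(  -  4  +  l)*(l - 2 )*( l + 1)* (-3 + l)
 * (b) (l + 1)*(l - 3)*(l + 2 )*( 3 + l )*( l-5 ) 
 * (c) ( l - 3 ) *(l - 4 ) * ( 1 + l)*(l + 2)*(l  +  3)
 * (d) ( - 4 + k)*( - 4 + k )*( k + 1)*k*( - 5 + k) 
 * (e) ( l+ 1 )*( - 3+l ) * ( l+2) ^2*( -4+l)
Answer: c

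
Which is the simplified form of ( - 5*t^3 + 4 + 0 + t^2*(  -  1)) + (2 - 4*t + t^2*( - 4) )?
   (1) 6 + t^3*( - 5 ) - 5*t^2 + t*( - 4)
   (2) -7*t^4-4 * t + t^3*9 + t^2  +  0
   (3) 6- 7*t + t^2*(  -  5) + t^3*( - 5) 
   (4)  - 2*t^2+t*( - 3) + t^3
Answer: 1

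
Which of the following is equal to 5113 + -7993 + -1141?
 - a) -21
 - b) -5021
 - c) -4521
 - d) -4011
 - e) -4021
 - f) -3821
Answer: e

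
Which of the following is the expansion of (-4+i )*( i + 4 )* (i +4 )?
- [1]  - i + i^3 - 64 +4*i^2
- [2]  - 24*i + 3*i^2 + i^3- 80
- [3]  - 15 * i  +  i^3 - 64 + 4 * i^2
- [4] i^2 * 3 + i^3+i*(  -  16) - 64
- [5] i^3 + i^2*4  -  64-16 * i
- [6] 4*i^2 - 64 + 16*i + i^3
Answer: 5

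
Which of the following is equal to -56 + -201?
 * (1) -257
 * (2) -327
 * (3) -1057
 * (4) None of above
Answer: 1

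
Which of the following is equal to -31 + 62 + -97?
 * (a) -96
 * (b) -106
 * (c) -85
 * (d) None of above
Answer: d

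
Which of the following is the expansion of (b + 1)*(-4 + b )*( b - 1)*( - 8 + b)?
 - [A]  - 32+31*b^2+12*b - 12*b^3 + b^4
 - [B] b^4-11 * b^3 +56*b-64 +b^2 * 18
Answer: A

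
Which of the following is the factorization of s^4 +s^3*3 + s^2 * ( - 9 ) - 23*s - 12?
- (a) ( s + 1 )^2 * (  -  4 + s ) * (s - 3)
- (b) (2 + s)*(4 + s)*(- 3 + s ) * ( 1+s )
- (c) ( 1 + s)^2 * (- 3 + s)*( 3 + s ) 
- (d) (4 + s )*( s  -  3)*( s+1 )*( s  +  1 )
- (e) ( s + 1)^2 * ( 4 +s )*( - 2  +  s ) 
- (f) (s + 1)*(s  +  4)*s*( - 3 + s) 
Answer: d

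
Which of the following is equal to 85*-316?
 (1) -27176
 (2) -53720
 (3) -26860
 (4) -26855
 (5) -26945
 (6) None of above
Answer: 3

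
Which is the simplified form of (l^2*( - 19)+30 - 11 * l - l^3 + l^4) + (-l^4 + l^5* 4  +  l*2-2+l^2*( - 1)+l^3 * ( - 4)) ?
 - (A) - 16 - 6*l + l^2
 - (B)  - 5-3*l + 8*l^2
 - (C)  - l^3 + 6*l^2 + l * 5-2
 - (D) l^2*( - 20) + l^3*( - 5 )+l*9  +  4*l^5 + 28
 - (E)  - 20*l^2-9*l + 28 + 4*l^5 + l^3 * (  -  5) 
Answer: E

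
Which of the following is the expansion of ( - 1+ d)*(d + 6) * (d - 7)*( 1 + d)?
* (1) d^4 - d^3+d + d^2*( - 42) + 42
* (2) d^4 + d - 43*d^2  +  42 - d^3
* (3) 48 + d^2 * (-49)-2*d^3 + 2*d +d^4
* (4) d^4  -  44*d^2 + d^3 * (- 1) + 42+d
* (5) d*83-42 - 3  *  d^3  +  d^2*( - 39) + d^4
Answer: 2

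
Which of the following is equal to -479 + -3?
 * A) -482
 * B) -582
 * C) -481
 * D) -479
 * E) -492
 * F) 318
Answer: A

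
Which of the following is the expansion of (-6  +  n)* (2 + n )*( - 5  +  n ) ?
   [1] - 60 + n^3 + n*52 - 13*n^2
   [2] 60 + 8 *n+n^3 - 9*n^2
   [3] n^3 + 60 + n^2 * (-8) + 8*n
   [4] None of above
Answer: 2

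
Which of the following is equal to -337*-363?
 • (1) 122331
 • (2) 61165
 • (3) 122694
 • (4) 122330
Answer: 1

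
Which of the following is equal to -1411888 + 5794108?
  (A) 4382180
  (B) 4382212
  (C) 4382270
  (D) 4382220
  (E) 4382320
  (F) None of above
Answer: D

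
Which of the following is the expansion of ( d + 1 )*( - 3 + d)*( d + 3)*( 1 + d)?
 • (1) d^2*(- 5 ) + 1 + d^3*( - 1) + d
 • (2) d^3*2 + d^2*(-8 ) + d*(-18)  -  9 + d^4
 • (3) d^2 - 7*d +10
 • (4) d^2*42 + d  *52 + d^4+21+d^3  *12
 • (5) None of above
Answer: 2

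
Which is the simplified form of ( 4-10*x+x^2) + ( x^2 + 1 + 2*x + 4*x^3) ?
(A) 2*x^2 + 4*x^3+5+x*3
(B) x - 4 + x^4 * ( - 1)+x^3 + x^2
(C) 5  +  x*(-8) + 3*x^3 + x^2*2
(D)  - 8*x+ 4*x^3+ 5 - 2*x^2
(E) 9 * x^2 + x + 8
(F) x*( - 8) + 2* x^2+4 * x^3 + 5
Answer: F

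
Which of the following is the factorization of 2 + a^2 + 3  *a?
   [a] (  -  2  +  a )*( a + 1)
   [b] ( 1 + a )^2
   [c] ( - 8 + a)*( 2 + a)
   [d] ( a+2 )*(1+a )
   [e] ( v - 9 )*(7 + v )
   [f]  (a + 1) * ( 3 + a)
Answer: d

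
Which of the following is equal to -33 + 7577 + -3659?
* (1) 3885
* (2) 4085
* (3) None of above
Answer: 1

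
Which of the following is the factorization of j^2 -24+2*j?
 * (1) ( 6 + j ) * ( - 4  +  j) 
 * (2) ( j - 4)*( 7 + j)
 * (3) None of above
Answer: 1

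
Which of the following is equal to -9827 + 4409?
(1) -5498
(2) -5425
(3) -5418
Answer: 3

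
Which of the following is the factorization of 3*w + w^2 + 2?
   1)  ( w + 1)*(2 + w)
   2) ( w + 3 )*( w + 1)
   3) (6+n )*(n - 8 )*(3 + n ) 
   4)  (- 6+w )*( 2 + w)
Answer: 1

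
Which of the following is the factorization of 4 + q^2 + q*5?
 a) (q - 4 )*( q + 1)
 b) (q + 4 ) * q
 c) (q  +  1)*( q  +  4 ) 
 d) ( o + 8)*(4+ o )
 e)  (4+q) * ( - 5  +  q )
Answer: c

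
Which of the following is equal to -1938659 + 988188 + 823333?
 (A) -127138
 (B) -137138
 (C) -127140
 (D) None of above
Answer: A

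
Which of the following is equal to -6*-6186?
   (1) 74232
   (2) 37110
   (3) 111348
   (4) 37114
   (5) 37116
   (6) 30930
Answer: 5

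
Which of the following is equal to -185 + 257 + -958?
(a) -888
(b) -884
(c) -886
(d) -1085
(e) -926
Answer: c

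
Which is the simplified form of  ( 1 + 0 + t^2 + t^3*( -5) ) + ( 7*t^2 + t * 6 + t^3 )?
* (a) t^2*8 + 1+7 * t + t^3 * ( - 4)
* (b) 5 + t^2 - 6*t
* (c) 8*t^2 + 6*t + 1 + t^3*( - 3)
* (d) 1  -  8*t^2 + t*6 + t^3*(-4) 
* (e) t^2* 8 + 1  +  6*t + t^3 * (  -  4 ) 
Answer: e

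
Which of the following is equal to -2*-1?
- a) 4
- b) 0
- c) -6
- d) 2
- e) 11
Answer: d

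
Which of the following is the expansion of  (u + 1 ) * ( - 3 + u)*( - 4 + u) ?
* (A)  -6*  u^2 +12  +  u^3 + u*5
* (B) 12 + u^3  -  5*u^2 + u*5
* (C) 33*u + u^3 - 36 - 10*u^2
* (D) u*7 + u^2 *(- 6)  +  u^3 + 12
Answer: A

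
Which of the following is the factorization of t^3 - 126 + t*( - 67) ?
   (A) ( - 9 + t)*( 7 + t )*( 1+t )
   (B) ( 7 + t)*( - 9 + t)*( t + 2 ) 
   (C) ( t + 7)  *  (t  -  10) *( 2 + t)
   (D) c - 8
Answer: B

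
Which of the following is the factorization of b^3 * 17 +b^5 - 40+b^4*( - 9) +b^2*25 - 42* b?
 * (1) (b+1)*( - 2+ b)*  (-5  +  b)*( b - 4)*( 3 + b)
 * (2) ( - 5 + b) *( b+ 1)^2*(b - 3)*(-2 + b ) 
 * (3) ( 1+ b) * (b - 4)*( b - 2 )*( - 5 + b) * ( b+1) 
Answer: 3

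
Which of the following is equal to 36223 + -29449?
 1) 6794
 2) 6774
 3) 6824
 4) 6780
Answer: 2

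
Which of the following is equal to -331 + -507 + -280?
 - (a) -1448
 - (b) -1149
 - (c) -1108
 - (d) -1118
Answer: d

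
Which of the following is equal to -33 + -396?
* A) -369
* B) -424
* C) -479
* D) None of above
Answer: D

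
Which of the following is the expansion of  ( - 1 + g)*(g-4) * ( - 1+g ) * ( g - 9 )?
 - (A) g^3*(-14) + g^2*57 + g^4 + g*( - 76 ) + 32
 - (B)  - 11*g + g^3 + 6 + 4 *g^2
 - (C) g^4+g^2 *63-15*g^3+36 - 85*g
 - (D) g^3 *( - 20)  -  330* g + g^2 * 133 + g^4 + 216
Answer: C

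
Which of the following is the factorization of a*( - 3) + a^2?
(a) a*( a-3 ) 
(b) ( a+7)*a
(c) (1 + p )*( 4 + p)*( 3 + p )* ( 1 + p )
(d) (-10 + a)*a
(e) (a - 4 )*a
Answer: a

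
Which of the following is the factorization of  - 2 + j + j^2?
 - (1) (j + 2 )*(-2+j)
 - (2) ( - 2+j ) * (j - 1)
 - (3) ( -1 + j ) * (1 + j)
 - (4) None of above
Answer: 4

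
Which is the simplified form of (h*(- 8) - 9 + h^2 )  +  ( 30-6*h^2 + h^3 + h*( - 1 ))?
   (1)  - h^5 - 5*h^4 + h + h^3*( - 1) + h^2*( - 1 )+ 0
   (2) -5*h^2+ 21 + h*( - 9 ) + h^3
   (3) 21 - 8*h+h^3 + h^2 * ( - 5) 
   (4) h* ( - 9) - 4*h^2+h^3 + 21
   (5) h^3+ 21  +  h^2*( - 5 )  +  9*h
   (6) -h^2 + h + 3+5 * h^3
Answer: 2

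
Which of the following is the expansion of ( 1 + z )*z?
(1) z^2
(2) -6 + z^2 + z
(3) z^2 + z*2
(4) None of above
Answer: 4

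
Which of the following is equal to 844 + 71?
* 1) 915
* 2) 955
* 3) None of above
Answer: 1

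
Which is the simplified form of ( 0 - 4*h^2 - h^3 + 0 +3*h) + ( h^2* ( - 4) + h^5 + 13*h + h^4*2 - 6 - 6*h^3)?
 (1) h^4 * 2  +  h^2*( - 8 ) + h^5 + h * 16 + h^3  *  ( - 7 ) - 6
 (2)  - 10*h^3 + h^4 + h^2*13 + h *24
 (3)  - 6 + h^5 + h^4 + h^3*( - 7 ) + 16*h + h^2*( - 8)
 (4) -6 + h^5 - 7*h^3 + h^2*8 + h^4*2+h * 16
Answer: 1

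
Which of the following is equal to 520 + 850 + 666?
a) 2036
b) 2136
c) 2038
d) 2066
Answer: a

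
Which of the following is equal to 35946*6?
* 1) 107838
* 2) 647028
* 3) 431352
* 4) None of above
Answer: 4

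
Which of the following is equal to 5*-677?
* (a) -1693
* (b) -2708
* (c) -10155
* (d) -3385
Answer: d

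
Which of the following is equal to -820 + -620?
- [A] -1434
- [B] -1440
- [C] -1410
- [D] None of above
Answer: B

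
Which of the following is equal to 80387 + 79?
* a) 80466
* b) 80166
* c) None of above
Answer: a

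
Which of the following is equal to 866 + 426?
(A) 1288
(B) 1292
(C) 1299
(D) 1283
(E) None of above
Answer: B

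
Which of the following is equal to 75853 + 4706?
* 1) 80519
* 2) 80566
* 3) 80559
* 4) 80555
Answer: 3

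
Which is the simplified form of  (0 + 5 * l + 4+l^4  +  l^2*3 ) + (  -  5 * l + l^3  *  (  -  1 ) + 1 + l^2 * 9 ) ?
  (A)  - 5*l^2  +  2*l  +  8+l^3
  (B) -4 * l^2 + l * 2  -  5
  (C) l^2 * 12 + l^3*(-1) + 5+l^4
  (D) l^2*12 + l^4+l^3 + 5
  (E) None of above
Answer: C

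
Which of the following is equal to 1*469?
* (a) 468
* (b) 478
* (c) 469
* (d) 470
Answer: c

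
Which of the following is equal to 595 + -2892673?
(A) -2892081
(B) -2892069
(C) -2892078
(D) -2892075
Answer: C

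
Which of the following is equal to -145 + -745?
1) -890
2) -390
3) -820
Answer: 1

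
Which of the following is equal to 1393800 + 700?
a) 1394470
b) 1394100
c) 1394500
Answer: c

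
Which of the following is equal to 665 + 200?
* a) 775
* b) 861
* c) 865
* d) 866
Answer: c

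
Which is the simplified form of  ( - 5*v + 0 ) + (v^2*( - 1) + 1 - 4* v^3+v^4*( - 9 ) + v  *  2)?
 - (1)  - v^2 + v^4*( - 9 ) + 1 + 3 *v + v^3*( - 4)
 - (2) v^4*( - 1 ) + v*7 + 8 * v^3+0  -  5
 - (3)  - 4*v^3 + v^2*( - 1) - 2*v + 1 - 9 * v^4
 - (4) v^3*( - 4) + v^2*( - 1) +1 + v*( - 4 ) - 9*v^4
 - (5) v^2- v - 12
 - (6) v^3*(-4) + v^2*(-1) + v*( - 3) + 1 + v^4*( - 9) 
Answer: 6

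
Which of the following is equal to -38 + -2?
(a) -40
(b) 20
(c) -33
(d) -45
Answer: a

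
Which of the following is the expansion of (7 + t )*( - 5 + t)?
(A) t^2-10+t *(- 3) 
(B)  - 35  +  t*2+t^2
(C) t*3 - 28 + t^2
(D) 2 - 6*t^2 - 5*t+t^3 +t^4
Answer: B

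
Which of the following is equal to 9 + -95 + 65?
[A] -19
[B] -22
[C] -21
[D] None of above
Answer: C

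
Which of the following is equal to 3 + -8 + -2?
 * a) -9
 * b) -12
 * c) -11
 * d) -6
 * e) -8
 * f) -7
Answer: f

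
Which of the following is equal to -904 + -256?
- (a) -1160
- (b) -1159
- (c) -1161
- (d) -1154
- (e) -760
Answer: a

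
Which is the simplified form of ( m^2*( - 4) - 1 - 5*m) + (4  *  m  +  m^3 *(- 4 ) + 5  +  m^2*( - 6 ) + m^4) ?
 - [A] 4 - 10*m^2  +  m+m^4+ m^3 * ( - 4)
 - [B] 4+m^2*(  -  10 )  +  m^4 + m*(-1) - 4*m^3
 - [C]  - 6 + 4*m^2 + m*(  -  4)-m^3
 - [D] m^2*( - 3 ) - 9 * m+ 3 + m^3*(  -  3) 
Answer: B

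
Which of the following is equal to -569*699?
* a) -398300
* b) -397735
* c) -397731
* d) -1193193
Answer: c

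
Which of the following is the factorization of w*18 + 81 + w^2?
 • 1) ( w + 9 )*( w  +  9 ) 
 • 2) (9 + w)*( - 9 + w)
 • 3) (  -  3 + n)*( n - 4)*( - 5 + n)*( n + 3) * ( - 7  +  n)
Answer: 1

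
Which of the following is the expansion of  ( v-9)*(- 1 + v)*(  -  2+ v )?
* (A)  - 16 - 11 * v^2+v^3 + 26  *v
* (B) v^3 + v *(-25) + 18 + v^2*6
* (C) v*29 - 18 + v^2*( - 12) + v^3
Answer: C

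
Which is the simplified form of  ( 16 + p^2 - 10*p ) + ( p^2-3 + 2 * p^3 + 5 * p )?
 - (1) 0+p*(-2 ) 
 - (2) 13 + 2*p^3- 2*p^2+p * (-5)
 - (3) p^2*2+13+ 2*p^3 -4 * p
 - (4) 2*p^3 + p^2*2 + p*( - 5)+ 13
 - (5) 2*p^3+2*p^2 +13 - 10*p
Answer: 4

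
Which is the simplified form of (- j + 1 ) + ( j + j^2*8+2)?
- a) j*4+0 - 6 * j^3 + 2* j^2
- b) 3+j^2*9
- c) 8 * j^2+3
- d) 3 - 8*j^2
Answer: c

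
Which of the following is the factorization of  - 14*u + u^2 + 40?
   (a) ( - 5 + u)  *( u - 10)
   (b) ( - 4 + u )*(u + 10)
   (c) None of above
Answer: c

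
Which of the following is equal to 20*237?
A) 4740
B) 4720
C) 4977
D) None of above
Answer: A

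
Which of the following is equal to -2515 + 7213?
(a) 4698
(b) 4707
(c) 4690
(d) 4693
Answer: a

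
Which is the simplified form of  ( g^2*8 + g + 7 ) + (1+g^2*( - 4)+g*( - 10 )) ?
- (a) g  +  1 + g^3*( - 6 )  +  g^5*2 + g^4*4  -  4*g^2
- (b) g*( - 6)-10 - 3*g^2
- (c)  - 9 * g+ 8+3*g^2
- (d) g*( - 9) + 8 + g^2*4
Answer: d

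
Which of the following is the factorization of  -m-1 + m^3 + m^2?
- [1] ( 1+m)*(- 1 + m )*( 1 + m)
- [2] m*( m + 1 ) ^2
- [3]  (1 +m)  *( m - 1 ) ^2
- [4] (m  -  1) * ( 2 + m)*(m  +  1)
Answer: 1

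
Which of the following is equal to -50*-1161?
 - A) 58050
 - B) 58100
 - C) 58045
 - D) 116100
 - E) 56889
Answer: A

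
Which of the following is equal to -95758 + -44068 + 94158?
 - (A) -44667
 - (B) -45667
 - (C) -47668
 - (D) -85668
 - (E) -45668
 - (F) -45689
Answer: E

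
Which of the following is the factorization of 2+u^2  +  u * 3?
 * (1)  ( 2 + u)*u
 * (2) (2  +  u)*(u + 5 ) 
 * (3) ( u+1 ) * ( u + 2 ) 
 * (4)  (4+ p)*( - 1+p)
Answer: 3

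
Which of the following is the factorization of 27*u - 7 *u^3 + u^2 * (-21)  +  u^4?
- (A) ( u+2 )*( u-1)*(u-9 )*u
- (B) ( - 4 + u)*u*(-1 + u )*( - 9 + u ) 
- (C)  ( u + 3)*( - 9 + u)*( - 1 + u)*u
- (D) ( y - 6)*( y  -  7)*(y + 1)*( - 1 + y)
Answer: C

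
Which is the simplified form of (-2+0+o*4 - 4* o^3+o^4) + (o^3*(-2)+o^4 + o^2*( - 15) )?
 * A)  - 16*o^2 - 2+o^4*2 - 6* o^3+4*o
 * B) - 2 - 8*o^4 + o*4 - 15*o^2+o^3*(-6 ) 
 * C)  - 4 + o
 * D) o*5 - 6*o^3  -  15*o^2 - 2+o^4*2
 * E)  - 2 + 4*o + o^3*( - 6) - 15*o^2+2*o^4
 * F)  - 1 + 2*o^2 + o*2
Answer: E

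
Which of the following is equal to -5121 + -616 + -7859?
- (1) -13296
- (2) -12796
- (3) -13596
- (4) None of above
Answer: 3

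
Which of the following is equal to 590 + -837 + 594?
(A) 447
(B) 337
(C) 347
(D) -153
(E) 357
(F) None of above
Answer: C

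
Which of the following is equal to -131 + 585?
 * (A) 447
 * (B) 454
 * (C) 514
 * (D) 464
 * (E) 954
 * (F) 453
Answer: B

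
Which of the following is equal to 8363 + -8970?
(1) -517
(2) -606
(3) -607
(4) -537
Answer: 3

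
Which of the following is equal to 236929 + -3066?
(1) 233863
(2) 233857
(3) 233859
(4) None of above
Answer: 1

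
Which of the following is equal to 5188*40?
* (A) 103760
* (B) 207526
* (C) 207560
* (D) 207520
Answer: D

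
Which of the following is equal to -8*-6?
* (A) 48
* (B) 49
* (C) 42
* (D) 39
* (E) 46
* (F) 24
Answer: A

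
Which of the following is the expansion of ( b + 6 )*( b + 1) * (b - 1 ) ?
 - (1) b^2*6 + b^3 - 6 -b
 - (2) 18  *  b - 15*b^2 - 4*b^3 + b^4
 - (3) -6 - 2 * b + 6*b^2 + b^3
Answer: 1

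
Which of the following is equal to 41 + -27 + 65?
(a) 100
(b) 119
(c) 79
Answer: c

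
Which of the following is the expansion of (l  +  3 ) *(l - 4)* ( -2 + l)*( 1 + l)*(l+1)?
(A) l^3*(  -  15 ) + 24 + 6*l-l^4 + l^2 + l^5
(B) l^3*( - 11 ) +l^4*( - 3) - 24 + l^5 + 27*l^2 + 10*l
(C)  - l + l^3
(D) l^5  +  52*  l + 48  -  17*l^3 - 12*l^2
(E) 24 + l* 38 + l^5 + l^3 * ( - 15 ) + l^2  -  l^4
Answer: E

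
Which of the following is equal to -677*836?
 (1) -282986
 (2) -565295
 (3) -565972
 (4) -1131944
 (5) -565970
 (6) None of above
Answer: 3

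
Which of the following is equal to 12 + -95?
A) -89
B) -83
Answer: B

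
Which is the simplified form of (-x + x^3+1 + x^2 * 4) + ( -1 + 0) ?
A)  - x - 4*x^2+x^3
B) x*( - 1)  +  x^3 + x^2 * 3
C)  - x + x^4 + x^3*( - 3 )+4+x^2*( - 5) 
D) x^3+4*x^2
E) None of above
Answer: E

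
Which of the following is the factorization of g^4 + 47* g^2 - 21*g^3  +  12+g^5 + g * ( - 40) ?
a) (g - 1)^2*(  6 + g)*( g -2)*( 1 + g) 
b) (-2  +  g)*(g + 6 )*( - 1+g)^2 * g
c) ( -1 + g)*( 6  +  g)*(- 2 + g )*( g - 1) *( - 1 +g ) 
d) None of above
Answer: c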